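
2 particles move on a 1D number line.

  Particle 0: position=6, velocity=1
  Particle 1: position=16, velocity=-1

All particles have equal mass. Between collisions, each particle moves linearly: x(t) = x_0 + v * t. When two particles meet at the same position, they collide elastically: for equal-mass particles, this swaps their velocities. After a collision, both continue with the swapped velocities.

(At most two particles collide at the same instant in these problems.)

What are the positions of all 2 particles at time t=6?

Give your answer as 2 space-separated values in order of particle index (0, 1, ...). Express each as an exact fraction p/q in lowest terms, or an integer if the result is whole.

Answer: 10 12

Derivation:
Collision at t=5: particles 0 and 1 swap velocities; positions: p0=11 p1=11; velocities now: v0=-1 v1=1
Advance to t=6 (no further collisions before then); velocities: v0=-1 v1=1; positions = 10 12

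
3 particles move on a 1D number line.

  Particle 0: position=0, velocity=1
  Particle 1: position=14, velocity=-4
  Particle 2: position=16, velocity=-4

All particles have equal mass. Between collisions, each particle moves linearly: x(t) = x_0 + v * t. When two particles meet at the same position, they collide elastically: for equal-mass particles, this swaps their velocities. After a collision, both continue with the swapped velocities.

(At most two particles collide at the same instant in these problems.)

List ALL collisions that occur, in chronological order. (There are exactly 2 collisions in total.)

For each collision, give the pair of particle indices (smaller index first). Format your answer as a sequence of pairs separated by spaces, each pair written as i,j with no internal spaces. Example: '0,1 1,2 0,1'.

Answer: 0,1 1,2

Derivation:
Collision at t=14/5: particles 0 and 1 swap velocities; positions: p0=14/5 p1=14/5 p2=24/5; velocities now: v0=-4 v1=1 v2=-4
Collision at t=16/5: particles 1 and 2 swap velocities; positions: p0=6/5 p1=16/5 p2=16/5; velocities now: v0=-4 v1=-4 v2=1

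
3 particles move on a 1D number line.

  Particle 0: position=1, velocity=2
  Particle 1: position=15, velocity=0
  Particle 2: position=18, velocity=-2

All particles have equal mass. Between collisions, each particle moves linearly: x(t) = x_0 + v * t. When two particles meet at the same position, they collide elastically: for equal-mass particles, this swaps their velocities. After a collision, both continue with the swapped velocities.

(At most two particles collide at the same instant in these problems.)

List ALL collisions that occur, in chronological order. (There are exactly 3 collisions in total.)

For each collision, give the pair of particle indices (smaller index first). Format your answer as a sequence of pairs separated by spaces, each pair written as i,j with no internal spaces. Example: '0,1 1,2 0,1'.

Answer: 1,2 0,1 1,2

Derivation:
Collision at t=3/2: particles 1 and 2 swap velocities; positions: p0=4 p1=15 p2=15; velocities now: v0=2 v1=-2 v2=0
Collision at t=17/4: particles 0 and 1 swap velocities; positions: p0=19/2 p1=19/2 p2=15; velocities now: v0=-2 v1=2 v2=0
Collision at t=7: particles 1 and 2 swap velocities; positions: p0=4 p1=15 p2=15; velocities now: v0=-2 v1=0 v2=2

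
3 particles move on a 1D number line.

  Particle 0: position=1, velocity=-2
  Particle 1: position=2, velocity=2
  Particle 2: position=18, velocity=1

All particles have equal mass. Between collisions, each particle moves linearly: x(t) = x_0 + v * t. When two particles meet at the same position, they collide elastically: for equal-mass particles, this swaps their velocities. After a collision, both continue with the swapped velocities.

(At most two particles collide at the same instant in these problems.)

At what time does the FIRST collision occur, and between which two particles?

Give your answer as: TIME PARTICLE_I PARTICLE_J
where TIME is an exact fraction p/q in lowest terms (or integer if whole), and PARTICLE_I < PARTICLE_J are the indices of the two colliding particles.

Answer: 16 1 2

Derivation:
Pair (0,1): pos 1,2 vel -2,2 -> not approaching (rel speed -4 <= 0)
Pair (1,2): pos 2,18 vel 2,1 -> gap=16, closing at 1/unit, collide at t=16
Earliest collision: t=16 between 1 and 2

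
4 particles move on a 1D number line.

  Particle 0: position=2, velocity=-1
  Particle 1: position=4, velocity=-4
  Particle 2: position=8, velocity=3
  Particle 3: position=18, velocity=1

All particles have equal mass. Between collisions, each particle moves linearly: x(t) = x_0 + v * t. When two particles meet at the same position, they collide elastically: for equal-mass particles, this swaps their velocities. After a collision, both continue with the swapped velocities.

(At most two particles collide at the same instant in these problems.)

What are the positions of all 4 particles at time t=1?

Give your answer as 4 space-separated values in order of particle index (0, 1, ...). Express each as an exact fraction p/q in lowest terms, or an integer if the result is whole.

Collision at t=2/3: particles 0 and 1 swap velocities; positions: p0=4/3 p1=4/3 p2=10 p3=56/3; velocities now: v0=-4 v1=-1 v2=3 v3=1
Advance to t=1 (no further collisions before then); velocities: v0=-4 v1=-1 v2=3 v3=1; positions = 0 1 11 19

Answer: 0 1 11 19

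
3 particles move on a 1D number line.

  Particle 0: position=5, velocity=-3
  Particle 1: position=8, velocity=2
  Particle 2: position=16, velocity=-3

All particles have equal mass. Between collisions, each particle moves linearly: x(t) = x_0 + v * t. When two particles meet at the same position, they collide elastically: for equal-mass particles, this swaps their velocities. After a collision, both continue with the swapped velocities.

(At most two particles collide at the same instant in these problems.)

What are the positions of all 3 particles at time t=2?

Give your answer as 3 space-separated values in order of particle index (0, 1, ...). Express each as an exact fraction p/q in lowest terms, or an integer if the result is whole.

Collision at t=8/5: particles 1 and 2 swap velocities; positions: p0=1/5 p1=56/5 p2=56/5; velocities now: v0=-3 v1=-3 v2=2
Advance to t=2 (no further collisions before then); velocities: v0=-3 v1=-3 v2=2; positions = -1 10 12

Answer: -1 10 12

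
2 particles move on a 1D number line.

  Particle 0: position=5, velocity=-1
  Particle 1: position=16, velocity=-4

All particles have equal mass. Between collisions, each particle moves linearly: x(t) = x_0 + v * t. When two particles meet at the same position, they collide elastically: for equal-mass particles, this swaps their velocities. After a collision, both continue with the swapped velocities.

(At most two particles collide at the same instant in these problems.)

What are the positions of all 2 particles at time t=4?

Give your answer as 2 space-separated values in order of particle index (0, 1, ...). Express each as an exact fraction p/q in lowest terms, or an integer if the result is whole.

Answer: 0 1

Derivation:
Collision at t=11/3: particles 0 and 1 swap velocities; positions: p0=4/3 p1=4/3; velocities now: v0=-4 v1=-1
Advance to t=4 (no further collisions before then); velocities: v0=-4 v1=-1; positions = 0 1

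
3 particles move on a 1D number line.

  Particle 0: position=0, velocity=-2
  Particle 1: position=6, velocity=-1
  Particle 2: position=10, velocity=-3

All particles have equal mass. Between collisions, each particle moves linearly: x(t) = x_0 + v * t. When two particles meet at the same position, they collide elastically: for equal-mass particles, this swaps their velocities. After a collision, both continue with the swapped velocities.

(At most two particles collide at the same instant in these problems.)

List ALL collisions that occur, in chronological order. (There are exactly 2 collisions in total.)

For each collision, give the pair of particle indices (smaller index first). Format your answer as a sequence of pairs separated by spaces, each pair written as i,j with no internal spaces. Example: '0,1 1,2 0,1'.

Answer: 1,2 0,1

Derivation:
Collision at t=2: particles 1 and 2 swap velocities; positions: p0=-4 p1=4 p2=4; velocities now: v0=-2 v1=-3 v2=-1
Collision at t=10: particles 0 and 1 swap velocities; positions: p0=-20 p1=-20 p2=-4; velocities now: v0=-3 v1=-2 v2=-1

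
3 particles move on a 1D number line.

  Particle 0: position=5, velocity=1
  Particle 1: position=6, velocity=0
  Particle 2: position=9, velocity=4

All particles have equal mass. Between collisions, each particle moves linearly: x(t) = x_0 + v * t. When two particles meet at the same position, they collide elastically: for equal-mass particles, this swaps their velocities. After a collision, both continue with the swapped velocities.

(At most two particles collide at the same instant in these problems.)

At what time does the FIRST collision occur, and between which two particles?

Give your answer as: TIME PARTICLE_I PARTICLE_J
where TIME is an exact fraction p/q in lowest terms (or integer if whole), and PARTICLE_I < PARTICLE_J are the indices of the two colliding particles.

Pair (0,1): pos 5,6 vel 1,0 -> gap=1, closing at 1/unit, collide at t=1
Pair (1,2): pos 6,9 vel 0,4 -> not approaching (rel speed -4 <= 0)
Earliest collision: t=1 between 0 and 1

Answer: 1 0 1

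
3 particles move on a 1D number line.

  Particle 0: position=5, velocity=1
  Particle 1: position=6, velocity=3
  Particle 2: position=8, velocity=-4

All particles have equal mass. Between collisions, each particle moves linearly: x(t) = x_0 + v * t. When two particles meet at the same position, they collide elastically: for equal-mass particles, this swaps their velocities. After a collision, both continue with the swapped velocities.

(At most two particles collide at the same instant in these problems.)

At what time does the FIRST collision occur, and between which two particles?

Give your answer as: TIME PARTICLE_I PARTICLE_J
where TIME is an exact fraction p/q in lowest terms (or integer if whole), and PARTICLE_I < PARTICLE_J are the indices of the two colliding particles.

Answer: 2/7 1 2

Derivation:
Pair (0,1): pos 5,6 vel 1,3 -> not approaching (rel speed -2 <= 0)
Pair (1,2): pos 6,8 vel 3,-4 -> gap=2, closing at 7/unit, collide at t=2/7
Earliest collision: t=2/7 between 1 and 2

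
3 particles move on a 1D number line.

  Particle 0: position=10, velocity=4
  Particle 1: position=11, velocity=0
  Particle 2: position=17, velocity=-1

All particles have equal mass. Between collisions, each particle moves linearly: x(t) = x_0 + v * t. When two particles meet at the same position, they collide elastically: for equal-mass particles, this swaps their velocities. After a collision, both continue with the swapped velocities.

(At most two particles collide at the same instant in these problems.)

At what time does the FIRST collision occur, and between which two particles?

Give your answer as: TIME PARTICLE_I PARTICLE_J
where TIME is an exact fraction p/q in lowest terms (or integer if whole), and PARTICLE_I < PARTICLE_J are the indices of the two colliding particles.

Pair (0,1): pos 10,11 vel 4,0 -> gap=1, closing at 4/unit, collide at t=1/4
Pair (1,2): pos 11,17 vel 0,-1 -> gap=6, closing at 1/unit, collide at t=6
Earliest collision: t=1/4 between 0 and 1

Answer: 1/4 0 1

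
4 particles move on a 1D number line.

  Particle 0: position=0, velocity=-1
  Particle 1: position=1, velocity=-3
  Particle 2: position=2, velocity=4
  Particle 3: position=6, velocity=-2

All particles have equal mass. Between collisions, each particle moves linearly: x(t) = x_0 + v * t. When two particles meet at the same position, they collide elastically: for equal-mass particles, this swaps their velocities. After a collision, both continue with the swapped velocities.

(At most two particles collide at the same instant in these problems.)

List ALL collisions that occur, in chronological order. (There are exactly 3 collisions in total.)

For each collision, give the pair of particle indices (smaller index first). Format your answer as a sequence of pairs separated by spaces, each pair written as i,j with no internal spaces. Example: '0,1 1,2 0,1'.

Answer: 0,1 2,3 1,2

Derivation:
Collision at t=1/2: particles 0 and 1 swap velocities; positions: p0=-1/2 p1=-1/2 p2=4 p3=5; velocities now: v0=-3 v1=-1 v2=4 v3=-2
Collision at t=2/3: particles 2 and 3 swap velocities; positions: p0=-1 p1=-2/3 p2=14/3 p3=14/3; velocities now: v0=-3 v1=-1 v2=-2 v3=4
Collision at t=6: particles 1 and 2 swap velocities; positions: p0=-17 p1=-6 p2=-6 p3=26; velocities now: v0=-3 v1=-2 v2=-1 v3=4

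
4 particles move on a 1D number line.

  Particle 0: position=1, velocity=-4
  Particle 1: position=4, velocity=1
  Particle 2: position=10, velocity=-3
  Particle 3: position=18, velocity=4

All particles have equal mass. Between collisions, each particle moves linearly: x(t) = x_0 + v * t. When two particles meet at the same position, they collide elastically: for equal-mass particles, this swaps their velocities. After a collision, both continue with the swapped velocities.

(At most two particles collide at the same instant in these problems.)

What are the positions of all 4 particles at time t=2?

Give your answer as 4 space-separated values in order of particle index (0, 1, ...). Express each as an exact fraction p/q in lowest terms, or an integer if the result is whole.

Collision at t=3/2: particles 1 and 2 swap velocities; positions: p0=-5 p1=11/2 p2=11/2 p3=24; velocities now: v0=-4 v1=-3 v2=1 v3=4
Advance to t=2 (no further collisions before then); velocities: v0=-4 v1=-3 v2=1 v3=4; positions = -7 4 6 26

Answer: -7 4 6 26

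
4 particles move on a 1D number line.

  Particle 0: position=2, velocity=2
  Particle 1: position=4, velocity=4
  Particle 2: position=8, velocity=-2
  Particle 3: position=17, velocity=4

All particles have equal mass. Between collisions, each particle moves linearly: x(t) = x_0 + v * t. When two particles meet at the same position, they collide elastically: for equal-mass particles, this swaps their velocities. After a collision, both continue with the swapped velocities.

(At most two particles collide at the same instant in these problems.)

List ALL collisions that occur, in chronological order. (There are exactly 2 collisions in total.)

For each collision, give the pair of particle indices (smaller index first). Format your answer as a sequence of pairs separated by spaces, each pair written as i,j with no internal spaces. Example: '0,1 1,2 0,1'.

Collision at t=2/3: particles 1 and 2 swap velocities; positions: p0=10/3 p1=20/3 p2=20/3 p3=59/3; velocities now: v0=2 v1=-2 v2=4 v3=4
Collision at t=3/2: particles 0 and 1 swap velocities; positions: p0=5 p1=5 p2=10 p3=23; velocities now: v0=-2 v1=2 v2=4 v3=4

Answer: 1,2 0,1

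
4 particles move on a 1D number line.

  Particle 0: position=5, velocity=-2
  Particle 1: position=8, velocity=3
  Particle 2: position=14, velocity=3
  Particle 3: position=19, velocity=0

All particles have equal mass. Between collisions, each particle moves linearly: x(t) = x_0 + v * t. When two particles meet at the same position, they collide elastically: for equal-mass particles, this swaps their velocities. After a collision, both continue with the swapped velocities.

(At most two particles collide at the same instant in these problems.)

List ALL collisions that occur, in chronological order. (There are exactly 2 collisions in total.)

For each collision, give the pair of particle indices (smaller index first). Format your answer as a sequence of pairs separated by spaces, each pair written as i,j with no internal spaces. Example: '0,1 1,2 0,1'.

Collision at t=5/3: particles 2 and 3 swap velocities; positions: p0=5/3 p1=13 p2=19 p3=19; velocities now: v0=-2 v1=3 v2=0 v3=3
Collision at t=11/3: particles 1 and 2 swap velocities; positions: p0=-7/3 p1=19 p2=19 p3=25; velocities now: v0=-2 v1=0 v2=3 v3=3

Answer: 2,3 1,2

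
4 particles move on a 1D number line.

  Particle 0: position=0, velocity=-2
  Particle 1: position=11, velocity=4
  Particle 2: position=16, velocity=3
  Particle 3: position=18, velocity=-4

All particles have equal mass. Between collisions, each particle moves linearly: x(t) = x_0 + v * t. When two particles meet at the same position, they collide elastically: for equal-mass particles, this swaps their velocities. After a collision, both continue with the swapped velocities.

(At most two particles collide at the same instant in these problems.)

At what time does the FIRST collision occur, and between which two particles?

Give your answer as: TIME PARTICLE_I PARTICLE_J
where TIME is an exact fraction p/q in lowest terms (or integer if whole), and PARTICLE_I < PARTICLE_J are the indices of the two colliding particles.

Pair (0,1): pos 0,11 vel -2,4 -> not approaching (rel speed -6 <= 0)
Pair (1,2): pos 11,16 vel 4,3 -> gap=5, closing at 1/unit, collide at t=5
Pair (2,3): pos 16,18 vel 3,-4 -> gap=2, closing at 7/unit, collide at t=2/7
Earliest collision: t=2/7 between 2 and 3

Answer: 2/7 2 3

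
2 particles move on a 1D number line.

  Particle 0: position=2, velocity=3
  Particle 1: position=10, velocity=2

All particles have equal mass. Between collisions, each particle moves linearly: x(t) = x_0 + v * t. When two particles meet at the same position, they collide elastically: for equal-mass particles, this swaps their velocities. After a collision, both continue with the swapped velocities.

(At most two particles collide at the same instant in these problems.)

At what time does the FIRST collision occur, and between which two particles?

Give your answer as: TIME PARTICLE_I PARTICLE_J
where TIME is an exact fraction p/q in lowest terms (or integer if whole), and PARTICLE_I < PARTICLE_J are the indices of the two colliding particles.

Pair (0,1): pos 2,10 vel 3,2 -> gap=8, closing at 1/unit, collide at t=8
Earliest collision: t=8 between 0 and 1

Answer: 8 0 1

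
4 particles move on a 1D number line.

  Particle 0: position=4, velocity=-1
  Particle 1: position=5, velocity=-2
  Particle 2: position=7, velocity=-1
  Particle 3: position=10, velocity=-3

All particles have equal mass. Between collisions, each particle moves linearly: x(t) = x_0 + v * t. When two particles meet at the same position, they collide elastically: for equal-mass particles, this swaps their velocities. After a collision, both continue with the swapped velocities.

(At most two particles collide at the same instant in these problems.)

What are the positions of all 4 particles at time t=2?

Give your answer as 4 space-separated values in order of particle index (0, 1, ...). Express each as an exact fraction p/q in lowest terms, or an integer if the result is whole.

Answer: 1 2 4 5

Derivation:
Collision at t=1: particles 0 and 1 swap velocities; positions: p0=3 p1=3 p2=6 p3=7; velocities now: v0=-2 v1=-1 v2=-1 v3=-3
Collision at t=3/2: particles 2 and 3 swap velocities; positions: p0=2 p1=5/2 p2=11/2 p3=11/2; velocities now: v0=-2 v1=-1 v2=-3 v3=-1
Advance to t=2 (no further collisions before then); velocities: v0=-2 v1=-1 v2=-3 v3=-1; positions = 1 2 4 5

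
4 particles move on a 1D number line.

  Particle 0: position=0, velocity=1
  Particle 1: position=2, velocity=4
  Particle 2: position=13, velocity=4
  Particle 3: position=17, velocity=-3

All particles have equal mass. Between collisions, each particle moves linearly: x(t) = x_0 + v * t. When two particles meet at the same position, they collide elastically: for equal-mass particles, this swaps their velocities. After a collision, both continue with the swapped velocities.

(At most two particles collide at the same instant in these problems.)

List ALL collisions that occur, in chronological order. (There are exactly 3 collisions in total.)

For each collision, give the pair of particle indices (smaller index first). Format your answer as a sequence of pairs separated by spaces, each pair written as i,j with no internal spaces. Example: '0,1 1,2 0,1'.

Answer: 2,3 1,2 0,1

Derivation:
Collision at t=4/7: particles 2 and 3 swap velocities; positions: p0=4/7 p1=30/7 p2=107/7 p3=107/7; velocities now: v0=1 v1=4 v2=-3 v3=4
Collision at t=15/7: particles 1 and 2 swap velocities; positions: p0=15/7 p1=74/7 p2=74/7 p3=151/7; velocities now: v0=1 v1=-3 v2=4 v3=4
Collision at t=17/4: particles 0 and 1 swap velocities; positions: p0=17/4 p1=17/4 p2=19 p3=30; velocities now: v0=-3 v1=1 v2=4 v3=4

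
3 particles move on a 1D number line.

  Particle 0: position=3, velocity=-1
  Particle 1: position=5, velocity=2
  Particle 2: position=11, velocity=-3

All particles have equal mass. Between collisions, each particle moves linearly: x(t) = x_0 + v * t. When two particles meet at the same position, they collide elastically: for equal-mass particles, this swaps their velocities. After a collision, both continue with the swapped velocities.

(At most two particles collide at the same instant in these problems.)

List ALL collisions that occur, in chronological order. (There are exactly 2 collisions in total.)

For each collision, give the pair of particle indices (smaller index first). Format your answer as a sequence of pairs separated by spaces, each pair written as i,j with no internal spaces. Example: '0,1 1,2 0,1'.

Collision at t=6/5: particles 1 and 2 swap velocities; positions: p0=9/5 p1=37/5 p2=37/5; velocities now: v0=-1 v1=-3 v2=2
Collision at t=4: particles 0 and 1 swap velocities; positions: p0=-1 p1=-1 p2=13; velocities now: v0=-3 v1=-1 v2=2

Answer: 1,2 0,1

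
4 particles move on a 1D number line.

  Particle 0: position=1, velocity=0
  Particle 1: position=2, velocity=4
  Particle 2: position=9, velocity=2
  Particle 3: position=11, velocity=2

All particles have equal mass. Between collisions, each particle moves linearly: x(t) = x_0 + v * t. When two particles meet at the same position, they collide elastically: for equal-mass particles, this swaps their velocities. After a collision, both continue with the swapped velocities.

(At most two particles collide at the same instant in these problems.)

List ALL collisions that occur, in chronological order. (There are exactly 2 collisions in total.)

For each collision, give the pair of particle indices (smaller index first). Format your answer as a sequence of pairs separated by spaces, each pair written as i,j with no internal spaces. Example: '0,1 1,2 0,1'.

Collision at t=7/2: particles 1 and 2 swap velocities; positions: p0=1 p1=16 p2=16 p3=18; velocities now: v0=0 v1=2 v2=4 v3=2
Collision at t=9/2: particles 2 and 3 swap velocities; positions: p0=1 p1=18 p2=20 p3=20; velocities now: v0=0 v1=2 v2=2 v3=4

Answer: 1,2 2,3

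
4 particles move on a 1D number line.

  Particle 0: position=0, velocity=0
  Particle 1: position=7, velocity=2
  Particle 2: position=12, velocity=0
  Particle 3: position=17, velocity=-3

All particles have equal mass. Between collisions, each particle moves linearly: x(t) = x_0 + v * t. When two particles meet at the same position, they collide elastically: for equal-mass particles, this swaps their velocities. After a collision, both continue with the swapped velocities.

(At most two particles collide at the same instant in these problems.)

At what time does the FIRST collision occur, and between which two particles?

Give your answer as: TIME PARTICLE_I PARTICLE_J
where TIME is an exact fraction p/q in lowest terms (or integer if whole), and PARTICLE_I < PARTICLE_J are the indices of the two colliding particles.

Pair (0,1): pos 0,7 vel 0,2 -> not approaching (rel speed -2 <= 0)
Pair (1,2): pos 7,12 vel 2,0 -> gap=5, closing at 2/unit, collide at t=5/2
Pair (2,3): pos 12,17 vel 0,-3 -> gap=5, closing at 3/unit, collide at t=5/3
Earliest collision: t=5/3 between 2 and 3

Answer: 5/3 2 3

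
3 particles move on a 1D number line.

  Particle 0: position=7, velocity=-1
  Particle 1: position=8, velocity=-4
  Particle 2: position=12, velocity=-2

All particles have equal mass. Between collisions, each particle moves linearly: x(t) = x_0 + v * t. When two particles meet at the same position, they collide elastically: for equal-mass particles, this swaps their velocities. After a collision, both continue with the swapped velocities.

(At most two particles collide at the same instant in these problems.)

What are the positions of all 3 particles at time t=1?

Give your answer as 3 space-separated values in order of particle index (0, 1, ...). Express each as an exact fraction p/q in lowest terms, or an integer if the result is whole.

Answer: 4 6 10

Derivation:
Collision at t=1/3: particles 0 and 1 swap velocities; positions: p0=20/3 p1=20/3 p2=34/3; velocities now: v0=-4 v1=-1 v2=-2
Advance to t=1 (no further collisions before then); velocities: v0=-4 v1=-1 v2=-2; positions = 4 6 10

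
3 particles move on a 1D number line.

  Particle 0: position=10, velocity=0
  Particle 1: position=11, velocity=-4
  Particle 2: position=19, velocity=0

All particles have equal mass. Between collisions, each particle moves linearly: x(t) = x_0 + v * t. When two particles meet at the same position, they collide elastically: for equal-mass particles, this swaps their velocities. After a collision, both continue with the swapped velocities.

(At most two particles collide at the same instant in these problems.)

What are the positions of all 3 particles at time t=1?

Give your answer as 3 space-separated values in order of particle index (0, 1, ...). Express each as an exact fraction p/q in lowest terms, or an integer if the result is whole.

Collision at t=1/4: particles 0 and 1 swap velocities; positions: p0=10 p1=10 p2=19; velocities now: v0=-4 v1=0 v2=0
Advance to t=1 (no further collisions before then); velocities: v0=-4 v1=0 v2=0; positions = 7 10 19

Answer: 7 10 19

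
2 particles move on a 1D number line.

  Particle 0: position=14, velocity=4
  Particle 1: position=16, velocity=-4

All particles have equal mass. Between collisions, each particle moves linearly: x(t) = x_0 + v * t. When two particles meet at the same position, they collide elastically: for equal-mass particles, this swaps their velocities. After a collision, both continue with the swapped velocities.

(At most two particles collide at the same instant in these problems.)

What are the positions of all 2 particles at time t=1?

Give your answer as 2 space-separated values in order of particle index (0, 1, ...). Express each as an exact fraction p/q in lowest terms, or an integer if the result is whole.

Collision at t=1/4: particles 0 and 1 swap velocities; positions: p0=15 p1=15; velocities now: v0=-4 v1=4
Advance to t=1 (no further collisions before then); velocities: v0=-4 v1=4; positions = 12 18

Answer: 12 18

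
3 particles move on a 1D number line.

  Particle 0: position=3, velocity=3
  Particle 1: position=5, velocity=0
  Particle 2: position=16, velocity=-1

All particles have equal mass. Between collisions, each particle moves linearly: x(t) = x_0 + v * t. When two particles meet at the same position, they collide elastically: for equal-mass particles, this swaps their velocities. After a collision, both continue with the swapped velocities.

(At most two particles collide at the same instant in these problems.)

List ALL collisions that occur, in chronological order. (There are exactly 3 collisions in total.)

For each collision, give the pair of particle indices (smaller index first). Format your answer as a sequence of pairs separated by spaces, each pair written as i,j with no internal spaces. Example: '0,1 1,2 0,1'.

Answer: 0,1 1,2 0,1

Derivation:
Collision at t=2/3: particles 0 and 1 swap velocities; positions: p0=5 p1=5 p2=46/3; velocities now: v0=0 v1=3 v2=-1
Collision at t=13/4: particles 1 and 2 swap velocities; positions: p0=5 p1=51/4 p2=51/4; velocities now: v0=0 v1=-1 v2=3
Collision at t=11: particles 0 and 1 swap velocities; positions: p0=5 p1=5 p2=36; velocities now: v0=-1 v1=0 v2=3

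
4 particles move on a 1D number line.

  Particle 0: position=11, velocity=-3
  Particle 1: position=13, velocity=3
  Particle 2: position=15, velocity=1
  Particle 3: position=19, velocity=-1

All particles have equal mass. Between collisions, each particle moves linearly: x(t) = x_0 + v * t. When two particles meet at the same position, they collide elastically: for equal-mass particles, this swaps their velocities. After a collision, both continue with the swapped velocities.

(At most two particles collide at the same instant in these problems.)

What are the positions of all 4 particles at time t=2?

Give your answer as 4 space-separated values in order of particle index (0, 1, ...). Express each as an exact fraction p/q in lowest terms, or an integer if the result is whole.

Answer: 5 17 17 19

Derivation:
Collision at t=1: particles 1 and 2 swap velocities; positions: p0=8 p1=16 p2=16 p3=18; velocities now: v0=-3 v1=1 v2=3 v3=-1
Collision at t=3/2: particles 2 and 3 swap velocities; positions: p0=13/2 p1=33/2 p2=35/2 p3=35/2; velocities now: v0=-3 v1=1 v2=-1 v3=3
Collision at t=2: particles 1 and 2 swap velocities; positions: p0=5 p1=17 p2=17 p3=19; velocities now: v0=-3 v1=-1 v2=1 v3=3
Advance to t=2 (no further collisions before then); velocities: v0=-3 v1=-1 v2=1 v3=3; positions = 5 17 17 19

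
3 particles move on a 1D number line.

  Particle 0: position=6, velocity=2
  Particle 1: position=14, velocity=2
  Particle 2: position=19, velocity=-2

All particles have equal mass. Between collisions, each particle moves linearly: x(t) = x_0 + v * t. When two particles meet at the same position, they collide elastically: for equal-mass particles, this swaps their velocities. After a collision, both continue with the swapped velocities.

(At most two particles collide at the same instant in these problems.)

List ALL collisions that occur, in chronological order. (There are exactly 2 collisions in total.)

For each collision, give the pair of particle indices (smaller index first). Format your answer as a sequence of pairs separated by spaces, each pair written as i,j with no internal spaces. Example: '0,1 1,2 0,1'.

Answer: 1,2 0,1

Derivation:
Collision at t=5/4: particles 1 and 2 swap velocities; positions: p0=17/2 p1=33/2 p2=33/2; velocities now: v0=2 v1=-2 v2=2
Collision at t=13/4: particles 0 and 1 swap velocities; positions: p0=25/2 p1=25/2 p2=41/2; velocities now: v0=-2 v1=2 v2=2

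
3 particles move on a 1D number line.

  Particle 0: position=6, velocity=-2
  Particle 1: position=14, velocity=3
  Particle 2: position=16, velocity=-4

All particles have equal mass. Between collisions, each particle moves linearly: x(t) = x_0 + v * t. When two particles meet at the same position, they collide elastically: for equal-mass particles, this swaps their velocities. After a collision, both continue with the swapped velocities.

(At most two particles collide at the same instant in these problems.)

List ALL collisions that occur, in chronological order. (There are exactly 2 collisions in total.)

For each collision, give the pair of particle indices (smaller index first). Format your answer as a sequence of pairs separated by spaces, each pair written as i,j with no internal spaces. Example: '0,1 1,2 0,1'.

Answer: 1,2 0,1

Derivation:
Collision at t=2/7: particles 1 and 2 swap velocities; positions: p0=38/7 p1=104/7 p2=104/7; velocities now: v0=-2 v1=-4 v2=3
Collision at t=5: particles 0 and 1 swap velocities; positions: p0=-4 p1=-4 p2=29; velocities now: v0=-4 v1=-2 v2=3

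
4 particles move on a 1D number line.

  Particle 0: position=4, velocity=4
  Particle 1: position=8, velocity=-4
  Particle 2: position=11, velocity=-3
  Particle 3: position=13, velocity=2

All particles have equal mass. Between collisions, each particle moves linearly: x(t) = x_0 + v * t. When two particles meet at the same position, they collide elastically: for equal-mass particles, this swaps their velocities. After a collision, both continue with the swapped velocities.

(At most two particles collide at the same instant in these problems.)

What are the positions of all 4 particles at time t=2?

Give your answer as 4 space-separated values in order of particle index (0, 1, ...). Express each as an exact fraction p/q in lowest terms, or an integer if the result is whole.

Answer: 0 5 12 17

Derivation:
Collision at t=1/2: particles 0 and 1 swap velocities; positions: p0=6 p1=6 p2=19/2 p3=14; velocities now: v0=-4 v1=4 v2=-3 v3=2
Collision at t=1: particles 1 and 2 swap velocities; positions: p0=4 p1=8 p2=8 p3=15; velocities now: v0=-4 v1=-3 v2=4 v3=2
Advance to t=2 (no further collisions before then); velocities: v0=-4 v1=-3 v2=4 v3=2; positions = 0 5 12 17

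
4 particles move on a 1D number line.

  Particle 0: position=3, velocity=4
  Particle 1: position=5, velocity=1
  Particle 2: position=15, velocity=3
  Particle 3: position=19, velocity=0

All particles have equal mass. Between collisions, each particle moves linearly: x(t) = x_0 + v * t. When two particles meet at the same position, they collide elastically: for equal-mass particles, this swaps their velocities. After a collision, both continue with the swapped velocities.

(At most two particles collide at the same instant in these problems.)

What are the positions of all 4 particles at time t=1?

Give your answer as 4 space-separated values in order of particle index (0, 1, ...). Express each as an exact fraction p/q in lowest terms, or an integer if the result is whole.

Collision at t=2/3: particles 0 and 1 swap velocities; positions: p0=17/3 p1=17/3 p2=17 p3=19; velocities now: v0=1 v1=4 v2=3 v3=0
Advance to t=1 (no further collisions before then); velocities: v0=1 v1=4 v2=3 v3=0; positions = 6 7 18 19

Answer: 6 7 18 19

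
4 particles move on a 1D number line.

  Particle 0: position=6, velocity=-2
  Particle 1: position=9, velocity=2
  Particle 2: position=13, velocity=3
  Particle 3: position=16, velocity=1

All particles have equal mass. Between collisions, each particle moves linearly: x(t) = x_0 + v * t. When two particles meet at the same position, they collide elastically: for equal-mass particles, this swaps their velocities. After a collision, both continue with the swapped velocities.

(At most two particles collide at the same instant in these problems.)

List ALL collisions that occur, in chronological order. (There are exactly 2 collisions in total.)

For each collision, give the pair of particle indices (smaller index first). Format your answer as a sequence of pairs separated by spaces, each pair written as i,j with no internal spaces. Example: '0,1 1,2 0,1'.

Answer: 2,3 1,2

Derivation:
Collision at t=3/2: particles 2 and 3 swap velocities; positions: p0=3 p1=12 p2=35/2 p3=35/2; velocities now: v0=-2 v1=2 v2=1 v3=3
Collision at t=7: particles 1 and 2 swap velocities; positions: p0=-8 p1=23 p2=23 p3=34; velocities now: v0=-2 v1=1 v2=2 v3=3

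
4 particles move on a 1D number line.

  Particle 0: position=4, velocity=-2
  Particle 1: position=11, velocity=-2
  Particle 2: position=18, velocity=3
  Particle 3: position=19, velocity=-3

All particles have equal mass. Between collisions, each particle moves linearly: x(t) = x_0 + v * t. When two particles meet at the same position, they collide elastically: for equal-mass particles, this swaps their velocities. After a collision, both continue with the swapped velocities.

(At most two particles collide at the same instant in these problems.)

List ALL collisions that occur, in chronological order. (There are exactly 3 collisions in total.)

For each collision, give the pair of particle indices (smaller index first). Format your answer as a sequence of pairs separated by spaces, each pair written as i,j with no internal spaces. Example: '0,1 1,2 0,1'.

Answer: 2,3 1,2 0,1

Derivation:
Collision at t=1/6: particles 2 and 3 swap velocities; positions: p0=11/3 p1=32/3 p2=37/2 p3=37/2; velocities now: v0=-2 v1=-2 v2=-3 v3=3
Collision at t=8: particles 1 and 2 swap velocities; positions: p0=-12 p1=-5 p2=-5 p3=42; velocities now: v0=-2 v1=-3 v2=-2 v3=3
Collision at t=15: particles 0 and 1 swap velocities; positions: p0=-26 p1=-26 p2=-19 p3=63; velocities now: v0=-3 v1=-2 v2=-2 v3=3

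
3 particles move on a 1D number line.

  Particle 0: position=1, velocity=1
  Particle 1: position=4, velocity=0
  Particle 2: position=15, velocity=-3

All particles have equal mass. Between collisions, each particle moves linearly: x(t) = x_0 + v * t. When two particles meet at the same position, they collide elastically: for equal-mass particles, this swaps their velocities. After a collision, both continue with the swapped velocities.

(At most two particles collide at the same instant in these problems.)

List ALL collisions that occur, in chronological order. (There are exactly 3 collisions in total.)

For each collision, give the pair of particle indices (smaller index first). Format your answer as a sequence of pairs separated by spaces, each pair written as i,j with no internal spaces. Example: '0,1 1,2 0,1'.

Answer: 0,1 1,2 0,1

Derivation:
Collision at t=3: particles 0 and 1 swap velocities; positions: p0=4 p1=4 p2=6; velocities now: v0=0 v1=1 v2=-3
Collision at t=7/2: particles 1 and 2 swap velocities; positions: p0=4 p1=9/2 p2=9/2; velocities now: v0=0 v1=-3 v2=1
Collision at t=11/3: particles 0 and 1 swap velocities; positions: p0=4 p1=4 p2=14/3; velocities now: v0=-3 v1=0 v2=1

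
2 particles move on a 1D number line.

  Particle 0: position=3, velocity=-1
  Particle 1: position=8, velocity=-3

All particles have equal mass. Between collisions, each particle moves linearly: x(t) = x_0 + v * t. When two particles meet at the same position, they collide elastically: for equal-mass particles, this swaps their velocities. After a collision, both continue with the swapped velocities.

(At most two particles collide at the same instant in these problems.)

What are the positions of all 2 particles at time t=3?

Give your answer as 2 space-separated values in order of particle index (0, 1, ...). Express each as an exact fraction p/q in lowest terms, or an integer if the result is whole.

Answer: -1 0

Derivation:
Collision at t=5/2: particles 0 and 1 swap velocities; positions: p0=1/2 p1=1/2; velocities now: v0=-3 v1=-1
Advance to t=3 (no further collisions before then); velocities: v0=-3 v1=-1; positions = -1 0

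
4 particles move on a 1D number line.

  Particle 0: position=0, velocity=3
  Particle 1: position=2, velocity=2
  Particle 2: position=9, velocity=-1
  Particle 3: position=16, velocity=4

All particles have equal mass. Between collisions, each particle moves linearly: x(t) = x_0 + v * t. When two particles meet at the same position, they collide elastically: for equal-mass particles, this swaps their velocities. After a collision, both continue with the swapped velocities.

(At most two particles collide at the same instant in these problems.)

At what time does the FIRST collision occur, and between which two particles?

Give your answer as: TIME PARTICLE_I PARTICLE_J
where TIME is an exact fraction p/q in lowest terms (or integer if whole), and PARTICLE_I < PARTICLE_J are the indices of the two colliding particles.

Answer: 2 0 1

Derivation:
Pair (0,1): pos 0,2 vel 3,2 -> gap=2, closing at 1/unit, collide at t=2
Pair (1,2): pos 2,9 vel 2,-1 -> gap=7, closing at 3/unit, collide at t=7/3
Pair (2,3): pos 9,16 vel -1,4 -> not approaching (rel speed -5 <= 0)
Earliest collision: t=2 between 0 and 1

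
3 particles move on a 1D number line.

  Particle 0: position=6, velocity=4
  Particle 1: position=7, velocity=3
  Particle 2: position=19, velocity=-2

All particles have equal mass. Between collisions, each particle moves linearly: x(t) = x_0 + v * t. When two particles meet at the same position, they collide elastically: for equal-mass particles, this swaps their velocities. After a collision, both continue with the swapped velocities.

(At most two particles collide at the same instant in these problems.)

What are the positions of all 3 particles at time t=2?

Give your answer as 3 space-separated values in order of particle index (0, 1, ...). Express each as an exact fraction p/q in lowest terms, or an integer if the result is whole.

Collision at t=1: particles 0 and 1 swap velocities; positions: p0=10 p1=10 p2=17; velocities now: v0=3 v1=4 v2=-2
Advance to t=2 (no further collisions before then); velocities: v0=3 v1=4 v2=-2; positions = 13 14 15

Answer: 13 14 15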